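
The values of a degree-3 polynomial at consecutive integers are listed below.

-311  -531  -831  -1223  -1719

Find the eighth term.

First differences: -220, -300, -392, -496
Second differences: -80, -92, -104
Third differences: -12, -12
The third differences are constant (-12).
-104 − 12 = -116;  -496 − 116 = -612;  -1719 − 612 = -2331
-116 − 12 = -128;  -612 − 128 = -740;  -2331 − 740 = -3071
-128 − 12 = -140;  -740 − 140 = -880;  -3071 − 880 = -3951

-3951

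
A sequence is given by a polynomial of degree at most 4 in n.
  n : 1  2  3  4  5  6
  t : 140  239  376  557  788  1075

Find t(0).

73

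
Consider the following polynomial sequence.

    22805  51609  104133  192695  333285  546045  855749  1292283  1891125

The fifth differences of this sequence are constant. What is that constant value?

D1: 28804, 52524, 88562, 140590, 212760, 309704, 436534, 598842
D2: 23720, 36038, 52028, 72170, 96944, 126830, 162308
D3: 12318, 15990, 20142, 24774, 29886, 35478
D4: 3672, 4152, 4632, 5112, 5592
D5: 480, 480, 480, 480

480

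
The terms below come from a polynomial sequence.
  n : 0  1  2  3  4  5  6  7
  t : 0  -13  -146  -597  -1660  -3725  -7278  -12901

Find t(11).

D1: -13, -133, -451, -1063, -2065, -3553, -5623
D2: -120, -318, -612, -1002, -1488, -2070
D3: -198, -294, -390, -486, -582
D4: -96, -96, -96, -96
Fourth differences constant at -96.
-582 − 96 = -678;  -2070 − 678 = -2748;  -5623 − 2748 = -8371;  -12901 − 8371 = -21272
-678 − 96 = -774;  -2748 − 774 = -3522;  -8371 − 3522 = -11893;  -21272 − 11893 = -33165
-774 − 96 = -870;  -3522 − 870 = -4392;  -11893 − 4392 = -16285;  -33165 − 16285 = -49450
-870 − 96 = -966;  -4392 − 966 = -5358;  -16285 − 5358 = -21643;  -49450 − 21643 = -71093

-71093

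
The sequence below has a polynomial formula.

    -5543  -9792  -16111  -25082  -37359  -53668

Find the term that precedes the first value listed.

D1: -4249, -6319, -8971, -12277, -16309
D2: -2070, -2652, -3306, -4032
D3: -582, -654, -726
D4: -72, -72
The fourth differences are constant at -72.
Work back: -582 + 72 = -510;  -2070 + 510 = -1560;  -4249 + 1560 = -2689;  -5543 + 2689 = -2854

-2854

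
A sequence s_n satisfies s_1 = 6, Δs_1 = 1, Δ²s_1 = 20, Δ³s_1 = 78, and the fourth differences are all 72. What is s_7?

2952

Build the table forward from the leading diagonal:
Fourth differences: 72  72  72  72  72  72  72
Third differences: 78  150  222  294  366  438  510
Second differences: 20  98  248  470  764  1130  1568
First differences: 1  21  119  367  837  1601  2731
s: 6  7  28  147  514  1351  2952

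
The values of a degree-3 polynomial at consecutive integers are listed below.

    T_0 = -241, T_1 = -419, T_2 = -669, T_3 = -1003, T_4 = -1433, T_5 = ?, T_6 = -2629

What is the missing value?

-1971

Using the first 5 terms:
D1: -178, -250, -334, -430
D2: -72, -84, -96
D3: -12, -12
Constant third difference = -12.
Extend forward: -96 − 12 = -108;  -430 − 108 = -538;  -1433 − 538 = -1971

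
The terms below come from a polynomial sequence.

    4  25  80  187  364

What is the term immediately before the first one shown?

-1

D1: 21  55  107  177
D2: 34  52  70
D3: 18  18
The third differences are constant at 18.
Work back: 34 − 18 = 16;  21 − 16 = 5;  4 − 5 = -1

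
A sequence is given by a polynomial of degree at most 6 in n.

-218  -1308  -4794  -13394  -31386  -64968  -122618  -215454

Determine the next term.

-357594

D1: -1090, -3486, -8600, -17992, -33582, -57650, -92836
D2: -2396, -5114, -9392, -15590, -24068, -35186
D3: -2718, -4278, -6198, -8478, -11118
D4: -1560, -1920, -2280, -2640
D5: -360, -360, -360
Constant fifth difference = -360, so extend:
-2640 − 360 = -3000;  -11118 − 3000 = -14118;  -35186 − 14118 = -49304;  -92836 − 49304 = -142140;  -215454 − 142140 = -357594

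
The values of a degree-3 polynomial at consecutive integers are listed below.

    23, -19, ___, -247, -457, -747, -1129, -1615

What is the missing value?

-105

Using the last 5 terms:
First differences: -210, -290, -382, -486
Second differences: -80, -92, -104
Third differences: -12, -12
Constant third difference = -12.
Extend backward: -80 + 12 = -68;  -210 + 68 = -142;  -247 + 142 = -105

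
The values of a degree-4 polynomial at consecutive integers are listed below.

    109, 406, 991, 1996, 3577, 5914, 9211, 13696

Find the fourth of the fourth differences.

24

D1: 297, 585, 1005, 1581, 2337, 3297, 4485
D2: 288, 420, 576, 756, 960, 1188
D3: 132, 156, 180, 204, 228
D4: 24, 24, 24, 24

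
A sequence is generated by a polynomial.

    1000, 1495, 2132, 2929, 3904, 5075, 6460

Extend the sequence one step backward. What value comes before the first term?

495, 637, 797, 975, 1171, 1385
142, 160, 178, 196, 214
18, 18, 18, 18
The third differences are constant at 18.
Work back: 142 − 18 = 124;  495 − 124 = 371;  1000 − 371 = 629

629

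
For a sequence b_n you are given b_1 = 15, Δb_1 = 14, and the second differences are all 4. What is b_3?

47

Build the table forward from the leading diagonal:
Second differences: 4  4  4
First differences: 14  18  22
b: 15  29  47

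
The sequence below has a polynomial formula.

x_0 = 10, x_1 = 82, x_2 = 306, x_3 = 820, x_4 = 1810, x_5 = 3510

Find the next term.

6202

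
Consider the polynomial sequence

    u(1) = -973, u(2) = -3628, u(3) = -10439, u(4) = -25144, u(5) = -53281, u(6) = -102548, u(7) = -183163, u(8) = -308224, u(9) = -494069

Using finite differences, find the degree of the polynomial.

Δ: -2655, -6811, -14705, -28137, -49267, -80615, -125061, -185845
Δ²: -4156, -7894, -13432, -21130, -31348, -44446, -60784
Δ³: -3738, -5538, -7698, -10218, -13098, -16338
Δ⁴: -1800, -2160, -2520, -2880, -3240
Δ⁵: -360, -360, -360, -360
The fifth differences are constant, so the polynomial has degree 5.

5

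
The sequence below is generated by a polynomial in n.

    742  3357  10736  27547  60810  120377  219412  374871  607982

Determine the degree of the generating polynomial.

D1: 2615, 7379, 16811, 33263, 59567, 99035, 155459, 233111
D2: 4764, 9432, 16452, 26304, 39468, 56424, 77652
D3: 4668, 7020, 9852, 13164, 16956, 21228
D4: 2352, 2832, 3312, 3792, 4272
D5: 480, 480, 480, 480
The fifth differences are constant, so the polynomial has degree 5.

5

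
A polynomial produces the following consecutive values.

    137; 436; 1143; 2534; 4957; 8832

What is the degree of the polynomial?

299, 707, 1391, 2423, 3875
408, 684, 1032, 1452
276, 348, 420
72, 72
The fourth differences are constant, so the polynomial has degree 4.

4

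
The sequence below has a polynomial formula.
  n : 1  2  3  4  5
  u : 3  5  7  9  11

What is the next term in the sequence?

13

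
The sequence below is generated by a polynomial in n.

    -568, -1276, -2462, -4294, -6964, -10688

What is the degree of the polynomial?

First differences: -708, -1186, -1832, -2670, -3724
Second differences: -478, -646, -838, -1054
Third differences: -168, -192, -216
Fourth differences: -24, -24
The fourth differences are constant, so the polynomial has degree 4.

4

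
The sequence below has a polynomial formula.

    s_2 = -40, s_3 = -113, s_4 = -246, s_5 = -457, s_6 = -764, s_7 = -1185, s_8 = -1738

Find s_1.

-9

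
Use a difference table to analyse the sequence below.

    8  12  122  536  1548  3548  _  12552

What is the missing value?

Using the first 6 terms:
4  110  414  1012  2000
106  304  598  988
198  294  390
96  96
Constant fourth difference = 96.
Extend forward: 390 + 96 = 486;  988 + 486 = 1474;  2000 + 1474 = 3474;  3548 + 3474 = 7022

7022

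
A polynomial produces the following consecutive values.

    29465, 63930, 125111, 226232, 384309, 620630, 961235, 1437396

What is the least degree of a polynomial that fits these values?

Δ: 34465, 61181, 101121, 158077, 236321, 340605, 476161
Δ²: 26716, 39940, 56956, 78244, 104284, 135556
Δ³: 13224, 17016, 21288, 26040, 31272
Δ⁴: 3792, 4272, 4752, 5232
Δ⁵: 480, 480, 480
The fifth differences are constant, so the polynomial has degree 5.

5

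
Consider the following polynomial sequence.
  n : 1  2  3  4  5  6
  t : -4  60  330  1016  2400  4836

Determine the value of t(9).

23076

Δ: 64  270  686  1384  2436
Δ²: 206  416  698  1052
Δ³: 210  282  354
Δ⁴: 72  72
Fourth differences constant at 72.
354 + 72 = 426;  1052 + 426 = 1478;  2436 + 1478 = 3914;  4836 + 3914 = 8750
426 + 72 = 498;  1478 + 498 = 1976;  3914 + 1976 = 5890;  8750 + 5890 = 14640
498 + 72 = 570;  1976 + 570 = 2546;  5890 + 2546 = 8436;  14640 + 8436 = 23076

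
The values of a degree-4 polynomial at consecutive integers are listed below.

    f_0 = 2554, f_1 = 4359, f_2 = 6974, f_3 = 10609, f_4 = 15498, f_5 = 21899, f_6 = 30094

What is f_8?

Δ: 1805  2615  3635  4889  6401  8195
Δ²: 810  1020  1254  1512  1794
Δ³: 210  234  258  282
Δ⁴: 24  24  24
Constant fourth difference = 24, so extend:
282 + 24 = 306;  1794 + 306 = 2100;  8195 + 2100 = 10295;  30094 + 10295 = 40389
306 + 24 = 330;  2100 + 330 = 2430;  10295 + 2430 = 12725;  40389 + 12725 = 53114

53114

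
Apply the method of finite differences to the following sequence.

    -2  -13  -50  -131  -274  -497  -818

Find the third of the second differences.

D1: -11, -37, -81, -143, -223, -321
D2: -26, -44, -62, -80, -98
D3: -18, -18, -18, -18

-62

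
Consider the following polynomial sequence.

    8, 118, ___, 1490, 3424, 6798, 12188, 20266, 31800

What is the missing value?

Using the last 6 terms:
First differences: 1934  3374  5390  8078  11534
Second differences: 1440  2016  2688  3456
Third differences: 576  672  768
Fourth differences: 96  96
Constant fourth difference = 96.
Extend backward: 576 − 96 = 480;  1440 − 480 = 960;  1934 − 960 = 974;  1490 − 974 = 516

516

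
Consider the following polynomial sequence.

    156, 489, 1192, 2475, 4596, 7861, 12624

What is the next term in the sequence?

19287

First differences: 333  703  1283  2121  3265  4763
Second differences: 370  580  838  1144  1498
Third differences: 210  258  306  354
Fourth differences: 48  48  48
Fourth differences constant at 48.
354 + 48 = 402;  1498 + 402 = 1900;  4763 + 1900 = 6663;  12624 + 6663 = 19287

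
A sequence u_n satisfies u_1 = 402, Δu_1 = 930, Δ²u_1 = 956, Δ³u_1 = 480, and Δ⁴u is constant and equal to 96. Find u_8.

Build the table forward from the leading diagonal:
Fourth differences: 96  96  96  96  96  96  96  96
Third differences: 480  576  672  768  864  960  1056  1152
Second differences: 956  1436  2012  2684  3452  4316  5276  6332
First differences: 930  1886  3322  5334  8018  11470  15786  21062
u: 402  1332  3218  6540  11874  19892  31362  47148

47148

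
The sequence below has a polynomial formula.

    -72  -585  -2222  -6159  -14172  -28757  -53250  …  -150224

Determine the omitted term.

-91947

Using the first 7 terms:
First differences: -513  -1637  -3937  -8013  -14585  -24493
Second differences: -1124  -2300  -4076  -6572  -9908
Third differences: -1176  -1776  -2496  -3336
Fourth differences: -600  -720  -840
Fifth differences: -120  -120
Constant fifth difference = -120.
Extend forward: -840 − 120 = -960;  -3336 − 960 = -4296;  -9908 − 4296 = -14204;  -24493 − 14204 = -38697;  -53250 − 38697 = -91947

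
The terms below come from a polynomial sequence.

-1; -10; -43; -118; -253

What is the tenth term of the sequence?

-2458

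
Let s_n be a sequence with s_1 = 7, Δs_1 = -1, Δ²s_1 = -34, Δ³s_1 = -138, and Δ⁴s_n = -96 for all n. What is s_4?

Build the table forward from the leading diagonal:
Δ⁴: -96  -96  -96  -96
Δ³: -138  -234  -330  -426
Δ²: -34  -172  -406  -736
Δ: -1  -35  -207  -613
s: 7  6  -29  -236

-236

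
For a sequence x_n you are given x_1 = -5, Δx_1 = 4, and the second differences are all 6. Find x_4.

25

Build the table forward from the leading diagonal:
Second differences: 6  6  6  6
First differences: 4  10  16  22
x: -5  -1  9  25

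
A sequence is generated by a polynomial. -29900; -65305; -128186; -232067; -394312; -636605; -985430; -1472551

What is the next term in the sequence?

First differences: -35405, -62881, -103881, -162245, -242293, -348825, -487121
Second differences: -27476, -41000, -58364, -80048, -106532, -138296
Third differences: -13524, -17364, -21684, -26484, -31764
Fourth differences: -3840, -4320, -4800, -5280
Fifth differences: -480, -480, -480
The fifth differences are constant (-480).
-5280 − 480 = -5760;  -31764 − 5760 = -37524;  -138296 − 37524 = -175820;  -487121 − 175820 = -662941;  -1472551 − 662941 = -2135492

-2135492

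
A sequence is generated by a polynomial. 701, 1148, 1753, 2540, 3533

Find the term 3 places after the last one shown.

7988

Δ: 447  605  787  993
Δ²: 158  182  206
Δ³: 24  24
Third differences constant at 24.
206 + 24 = 230;  993 + 230 = 1223;  3533 + 1223 = 4756
230 + 24 = 254;  1223 + 254 = 1477;  4756 + 1477 = 6233
254 + 24 = 278;  1477 + 278 = 1755;  6233 + 1755 = 7988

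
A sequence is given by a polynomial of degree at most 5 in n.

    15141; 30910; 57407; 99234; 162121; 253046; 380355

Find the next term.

553882

Δ: 15769, 26497, 41827, 62887, 90925, 127309
Δ²: 10728, 15330, 21060, 28038, 36384
Δ³: 4602, 5730, 6978, 8346
Δ⁴: 1128, 1248, 1368
Δ⁵: 120, 120
Constant fifth difference = 120, so extend:
1368 + 120 = 1488;  8346 + 1488 = 9834;  36384 + 9834 = 46218;  127309 + 46218 = 173527;  380355 + 173527 = 553882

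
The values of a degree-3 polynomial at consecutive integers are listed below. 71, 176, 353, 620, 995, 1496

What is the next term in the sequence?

2141

D1: 105 , 177 , 267 , 375 , 501
D2: 72 , 90 , 108 , 126
D3: 18 , 18 , 18
Third differences constant at 18.
126 + 18 = 144;  501 + 144 = 645;  1496 + 645 = 2141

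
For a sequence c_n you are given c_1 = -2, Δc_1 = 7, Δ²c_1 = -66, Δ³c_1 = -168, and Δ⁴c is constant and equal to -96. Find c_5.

Build the table forward from the leading diagonal:
D4: -96  -96  -96  -96  -96
D3: -168  -264  -360  -456  -552
D2: -66  -234  -498  -858  -1314
D1: 7  -59  -293  -791  -1649
c: -2  5  -54  -347  -1138

-1138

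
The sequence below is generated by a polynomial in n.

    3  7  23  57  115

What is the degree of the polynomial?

3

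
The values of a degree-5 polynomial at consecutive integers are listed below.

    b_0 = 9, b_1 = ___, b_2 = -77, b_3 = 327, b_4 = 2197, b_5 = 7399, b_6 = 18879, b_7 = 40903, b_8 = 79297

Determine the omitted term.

-41

Using the last 7 terms:
Δ: 404, 1870, 5202, 11480, 22024, 38394
Δ²: 1466, 3332, 6278, 10544, 16370
Δ³: 1866, 2946, 4266, 5826
Δ⁴: 1080, 1320, 1560
Δ⁵: 240, 240
Constant fifth difference = 240.
Extend backward: 1080 − 240 = 840;  1866 − 840 = 1026;  1466 − 1026 = 440;  404 − 440 = -36;  -77 + 36 = -41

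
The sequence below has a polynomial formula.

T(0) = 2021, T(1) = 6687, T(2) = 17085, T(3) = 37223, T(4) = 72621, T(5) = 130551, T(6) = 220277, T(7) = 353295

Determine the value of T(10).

1165581

D1: 4666 , 10398 , 20138 , 35398 , 57930 , 89726 , 133018
D2: 5732 , 9740 , 15260 , 22532 , 31796 , 43292
D3: 4008 , 5520 , 7272 , 9264 , 11496
D4: 1512 , 1752 , 1992 , 2232
D5: 240 , 240 , 240
Constant fifth difference = 240, so extend:
2232 + 240 = 2472;  11496 + 2472 = 13968;  43292 + 13968 = 57260;  133018 + 57260 = 190278;  353295 + 190278 = 543573
2472 + 240 = 2712;  13968 + 2712 = 16680;  57260 + 16680 = 73940;  190278 + 73940 = 264218;  543573 + 264218 = 807791
2712 + 240 = 2952;  16680 + 2952 = 19632;  73940 + 19632 = 93572;  264218 + 93572 = 357790;  807791 + 357790 = 1165581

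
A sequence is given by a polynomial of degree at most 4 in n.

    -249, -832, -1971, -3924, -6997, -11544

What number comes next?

-17967

-583, -1139, -1953, -3073, -4547
-556, -814, -1120, -1474
-258, -306, -354
-48, -48
Constant fourth difference = -48, so extend:
-354 − 48 = -402;  -1474 − 402 = -1876;  -4547 − 1876 = -6423;  -11544 − 6423 = -17967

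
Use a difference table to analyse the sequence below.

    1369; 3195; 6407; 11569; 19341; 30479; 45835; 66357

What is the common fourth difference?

Δ: 1826, 3212, 5162, 7772, 11138, 15356, 20522
Δ²: 1386, 1950, 2610, 3366, 4218, 5166
Δ³: 564, 660, 756, 852, 948
Δ⁴: 96, 96, 96, 96

96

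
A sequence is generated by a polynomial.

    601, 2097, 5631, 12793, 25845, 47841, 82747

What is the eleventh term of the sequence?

1496 , 3534 , 7162 , 13052 , 21996 , 34906
2038 , 3628 , 5890 , 8944 , 12910
1590 , 2262 , 3054 , 3966
672 , 792 , 912
120 , 120
Fifth differences constant at 120.
912 + 120 = 1032;  3966 + 1032 = 4998;  12910 + 4998 = 17908;  34906 + 17908 = 52814;  82747 + 52814 = 135561
1032 + 120 = 1152;  4998 + 1152 = 6150;  17908 + 6150 = 24058;  52814 + 24058 = 76872;  135561 + 76872 = 212433
1152 + 120 = 1272;  6150 + 1272 = 7422;  24058 + 7422 = 31480;  76872 + 31480 = 108352;  212433 + 108352 = 320785
1272 + 120 = 1392;  7422 + 1392 = 8814;  31480 + 8814 = 40294;  108352 + 40294 = 148646;  320785 + 148646 = 469431

469431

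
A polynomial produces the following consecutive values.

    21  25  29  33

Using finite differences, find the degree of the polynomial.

Δ: 4, 4, 4
The first differences are constant, so the polynomial has degree 1.

1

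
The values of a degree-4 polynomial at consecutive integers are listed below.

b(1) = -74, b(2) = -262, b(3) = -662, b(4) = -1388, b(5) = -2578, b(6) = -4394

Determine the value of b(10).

-21998

D1: -188 , -400 , -726 , -1190 , -1816
D2: -212 , -326 , -464 , -626
D3: -114 , -138 , -162
D4: -24 , -24
Constant fourth difference = -24, so extend:
-162 − 24 = -186;  -626 − 186 = -812;  -1816 − 812 = -2628;  -4394 − 2628 = -7022
-186 − 24 = -210;  -812 − 210 = -1022;  -2628 − 1022 = -3650;  -7022 − 3650 = -10672
-210 − 24 = -234;  -1022 − 234 = -1256;  -3650 − 1256 = -4906;  -10672 − 4906 = -15578
-234 − 24 = -258;  -1256 − 258 = -1514;  -4906 − 1514 = -6420;  -15578 − 6420 = -21998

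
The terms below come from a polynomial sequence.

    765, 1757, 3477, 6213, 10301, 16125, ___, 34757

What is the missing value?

24117

Using the first 6 terms:
First differences: 992  1720  2736  4088  5824
Second differences: 728  1016  1352  1736
Third differences: 288  336  384
Fourth differences: 48  48
Constant fourth difference = 48.
Extend forward: 384 + 48 = 432;  1736 + 432 = 2168;  5824 + 2168 = 7992;  16125 + 7992 = 24117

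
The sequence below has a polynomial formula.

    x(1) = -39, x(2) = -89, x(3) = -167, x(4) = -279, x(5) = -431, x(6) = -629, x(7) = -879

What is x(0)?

-11

D1: -50  -78  -112  -152  -198  -250
D2: -28  -34  -40  -46  -52
D3: -6  -6  -6  -6
The third differences are constant at -6.
Work back: -28 + 6 = -22;  -50 + 22 = -28;  -39 + 28 = -11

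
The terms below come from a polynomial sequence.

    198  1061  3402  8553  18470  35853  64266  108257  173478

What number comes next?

266805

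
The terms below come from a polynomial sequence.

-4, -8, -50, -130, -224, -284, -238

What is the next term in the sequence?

Δ: -4, -42, -80, -94, -60, 46
Δ²: -38, -38, -14, 34, 106
Δ³: 0, 24, 48, 72
Δ⁴: 24, 24, 24
Constant fourth difference = 24, so extend:
72 + 24 = 96;  106 + 96 = 202;  46 + 202 = 248;  -238 + 248 = 10

10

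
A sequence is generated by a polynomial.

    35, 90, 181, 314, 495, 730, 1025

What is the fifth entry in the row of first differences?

First differences: 55, 91, 133, 181, 235, 295
Second differences: 36, 42, 48, 54, 60
Third differences: 6, 6, 6, 6

235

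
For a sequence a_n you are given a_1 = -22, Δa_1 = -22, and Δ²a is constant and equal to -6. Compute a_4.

Build the table forward from the leading diagonal:
Δ²: -6, -6, -6, -6
Δ: -22, -28, -34, -40
a: -22, -44, -72, -106

-106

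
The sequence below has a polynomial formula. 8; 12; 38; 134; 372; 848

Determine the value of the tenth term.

7892

Δ: 4  26  96  238  476
Δ²: 22  70  142  238
Δ³: 48  72  96
Δ⁴: 24  24
Constant fourth difference = 24, so extend:
96 + 24 = 120;  238 + 120 = 358;  476 + 358 = 834;  848 + 834 = 1682
120 + 24 = 144;  358 + 144 = 502;  834 + 502 = 1336;  1682 + 1336 = 3018
144 + 24 = 168;  502 + 168 = 670;  1336 + 670 = 2006;  3018 + 2006 = 5024
168 + 24 = 192;  670 + 192 = 862;  2006 + 862 = 2868;  5024 + 2868 = 7892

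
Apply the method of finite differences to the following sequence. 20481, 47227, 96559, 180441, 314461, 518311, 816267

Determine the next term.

1237669

Δ: 26746, 49332, 83882, 134020, 203850, 297956
Δ²: 22586, 34550, 50138, 69830, 94106
Δ³: 11964, 15588, 19692, 24276
Δ⁴: 3624, 4104, 4584
Δ⁵: 480, 480
The fifth differences are constant (480).
4584 + 480 = 5064;  24276 + 5064 = 29340;  94106 + 29340 = 123446;  297956 + 123446 = 421402;  816267 + 421402 = 1237669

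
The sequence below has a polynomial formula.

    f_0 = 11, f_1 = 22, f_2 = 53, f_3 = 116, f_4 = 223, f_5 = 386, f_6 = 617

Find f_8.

1331

D1: 11, 31, 63, 107, 163, 231
D2: 20, 32, 44, 56, 68
D3: 12, 12, 12, 12
Constant third difference = 12, so extend:
68 + 12 = 80;  231 + 80 = 311;  617 + 311 = 928
80 + 12 = 92;  311 + 92 = 403;  928 + 403 = 1331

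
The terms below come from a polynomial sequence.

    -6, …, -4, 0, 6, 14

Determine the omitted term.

-6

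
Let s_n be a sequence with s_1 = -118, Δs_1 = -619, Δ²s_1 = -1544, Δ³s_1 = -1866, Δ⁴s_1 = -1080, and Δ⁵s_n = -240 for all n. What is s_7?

Build the table forward from the leading diagonal:
Δ⁵: -240  -240  -240  -240  -240  -240  -240
Δ⁴: -1080  -1320  -1560  -1800  -2040  -2280  -2520
Δ³: -1866  -2946  -4266  -5826  -7626  -9666  -11946
Δ²: -1544  -3410  -6356  -10622  -16448  -24074  -33740
Δ: -619  -2163  -5573  -11929  -22551  -38999  -63073
s: -118  -737  -2900  -8473  -20402  -42953  -81952

-81952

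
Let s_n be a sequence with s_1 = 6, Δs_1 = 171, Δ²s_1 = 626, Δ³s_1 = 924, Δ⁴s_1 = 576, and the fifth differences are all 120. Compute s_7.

Build the table forward from the leading diagonal:
D5: 120  120  120  120  120  120  120
D4: 576  696  816  936  1056  1176  1296
D3: 924  1500  2196  3012  3948  5004  6180
D2: 626  1550  3050  5246  8258  12206  17210
D1: 171  797  2347  5397  10643  18901  31107
s: 6  177  974  3321  8718  19361  38262

38262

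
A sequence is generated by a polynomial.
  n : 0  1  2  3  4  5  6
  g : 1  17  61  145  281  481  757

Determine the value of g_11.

3697

Δ: 16, 44, 84, 136, 200, 276
Δ²: 28, 40, 52, 64, 76
Δ³: 12, 12, 12, 12
The third differences are constant (12).
76 + 12 = 88;  276 + 88 = 364;  757 + 364 = 1121
88 + 12 = 100;  364 + 100 = 464;  1121 + 464 = 1585
100 + 12 = 112;  464 + 112 = 576;  1585 + 576 = 2161
112 + 12 = 124;  576 + 124 = 700;  2161 + 700 = 2861
124 + 12 = 136;  700 + 136 = 836;  2861 + 836 = 3697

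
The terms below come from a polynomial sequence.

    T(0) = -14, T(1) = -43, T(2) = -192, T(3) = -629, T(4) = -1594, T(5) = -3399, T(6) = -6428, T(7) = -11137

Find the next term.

-18054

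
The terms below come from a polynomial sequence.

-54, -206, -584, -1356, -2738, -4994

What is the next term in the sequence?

-152, -378, -772, -1382, -2256
-226, -394, -610, -874
-168, -216, -264
-48, -48
Constant fourth difference = -48, so extend:
-264 − 48 = -312;  -874 − 312 = -1186;  -2256 − 1186 = -3442;  -4994 − 3442 = -8436

-8436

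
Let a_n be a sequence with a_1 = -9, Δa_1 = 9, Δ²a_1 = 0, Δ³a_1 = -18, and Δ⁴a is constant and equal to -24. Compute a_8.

Build the table forward from the leading diagonal:
Δ⁴: -24  -24  -24  -24  -24  -24  -24  -24
Δ³: -18  -42  -66  -90  -114  -138  -162  -186
Δ²: 0  -18  -60  -126  -216  -330  -468  -630
Δ: 9  9  -9  -69  -195  -411  -741  -1209
a: -9  0  9  0  -69  -264  -675  -1416

-1416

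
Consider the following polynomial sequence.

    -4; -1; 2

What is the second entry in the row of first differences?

3

First differences: 3, 3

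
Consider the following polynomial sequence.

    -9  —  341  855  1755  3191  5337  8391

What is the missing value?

Using the last 6 terms:
D1: 514  900  1436  2146  3054
D2: 386  536  710  908
D3: 150  174  198
D4: 24  24
Constant fourth difference = 24.
Extend backward: 150 − 24 = 126;  386 − 126 = 260;  514 − 260 = 254;  341 − 254 = 87

87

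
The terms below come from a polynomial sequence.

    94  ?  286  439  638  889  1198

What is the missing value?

Using the last 5 terms:
D1: 153, 199, 251, 309
D2: 46, 52, 58
D3: 6, 6
Constant third difference = 6.
Extend backward: 46 − 6 = 40;  153 − 40 = 113;  286 − 113 = 173

173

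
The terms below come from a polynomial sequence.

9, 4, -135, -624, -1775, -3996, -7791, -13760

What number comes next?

First differences: -5, -139, -489, -1151, -2221, -3795, -5969
Second differences: -134, -350, -662, -1070, -1574, -2174
Third differences: -216, -312, -408, -504, -600
Fourth differences: -96, -96, -96, -96
Constant fourth difference = -96, so extend:
-600 − 96 = -696;  -2174 − 696 = -2870;  -5969 − 2870 = -8839;  -13760 − 8839 = -22599

-22599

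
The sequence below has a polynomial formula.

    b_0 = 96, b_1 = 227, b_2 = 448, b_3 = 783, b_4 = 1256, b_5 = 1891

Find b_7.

First differences: 131 , 221 , 335 , 473 , 635
Second differences: 90 , 114 , 138 , 162
Third differences: 24 , 24 , 24
The third differences are constant (24).
162 + 24 = 186;  635 + 186 = 821;  1891 + 821 = 2712
186 + 24 = 210;  821 + 210 = 1031;  2712 + 1031 = 3743

3743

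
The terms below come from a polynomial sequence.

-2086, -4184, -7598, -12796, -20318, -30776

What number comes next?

-44854

-2098, -3414, -5198, -7522, -10458
-1316, -1784, -2324, -2936
-468, -540, -612
-72, -72
Constant fourth difference = -72, so extend:
-612 − 72 = -684;  -2936 − 684 = -3620;  -10458 − 3620 = -14078;  -30776 − 14078 = -44854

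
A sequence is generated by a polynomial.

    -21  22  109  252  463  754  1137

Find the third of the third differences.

12

D1: 43, 87, 143, 211, 291, 383
D2: 44, 56, 68, 80, 92
D3: 12, 12, 12, 12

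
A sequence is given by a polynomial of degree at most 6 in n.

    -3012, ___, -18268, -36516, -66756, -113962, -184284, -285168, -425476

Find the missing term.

Using the last 7 terms:
D1: -18248  -30240  -47206  -70322  -100884  -140308
D2: -11992  -16966  -23116  -30562  -39424
D3: -4974  -6150  -7446  -8862
D4: -1176  -1296  -1416
D5: -120  -120
Constant fifth difference = -120.
Extend backward: -1176 + 120 = -1056;  -4974 + 1056 = -3918;  -11992 + 3918 = -8074;  -18248 + 8074 = -10174;  -18268 + 10174 = -8094

-8094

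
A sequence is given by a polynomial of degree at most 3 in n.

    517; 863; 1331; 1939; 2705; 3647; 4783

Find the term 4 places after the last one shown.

11627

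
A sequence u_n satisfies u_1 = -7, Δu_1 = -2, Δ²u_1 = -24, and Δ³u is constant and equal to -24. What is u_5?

-255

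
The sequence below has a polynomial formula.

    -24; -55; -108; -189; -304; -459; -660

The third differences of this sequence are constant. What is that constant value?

-6

Δ: -31, -53, -81, -115, -155, -201
Δ²: -22, -28, -34, -40, -46
Δ³: -6, -6, -6, -6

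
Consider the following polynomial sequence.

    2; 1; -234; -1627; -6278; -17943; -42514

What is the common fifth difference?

First differences: -1, -235, -1393, -4651, -11665, -24571
Second differences: -234, -1158, -3258, -7014, -12906
Third differences: -924, -2100, -3756, -5892
Fourth differences: -1176, -1656, -2136
Fifth differences: -480, -480

-480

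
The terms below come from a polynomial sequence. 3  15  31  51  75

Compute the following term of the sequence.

103

D1: 12, 16, 20, 24
D2: 4, 4, 4
Constant second difference = 4, so extend:
24 + 4 = 28;  75 + 28 = 103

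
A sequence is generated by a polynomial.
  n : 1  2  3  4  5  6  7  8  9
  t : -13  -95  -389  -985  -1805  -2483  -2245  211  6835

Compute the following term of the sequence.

20345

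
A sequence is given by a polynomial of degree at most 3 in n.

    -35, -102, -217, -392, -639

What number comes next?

-970

-67, -115, -175, -247
-48, -60, -72
-12, -12
Third differences constant at -12.
-72 − 12 = -84;  -247 − 84 = -331;  -639 − 331 = -970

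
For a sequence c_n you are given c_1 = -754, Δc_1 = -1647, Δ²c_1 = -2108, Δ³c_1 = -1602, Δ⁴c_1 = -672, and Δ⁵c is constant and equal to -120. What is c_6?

-49569

Build the table forward from the leading diagonal:
D5: -120  -120  -120  -120  -120  -120
D4: -672  -792  -912  -1032  -1152  -1272
D3: -1602  -2274  -3066  -3978  -5010  -6162
D2: -2108  -3710  -5984  -9050  -13028  -18038
D1: -1647  -3755  -7465  -13449  -22499  -35527
c: -754  -2401  -6156  -13621  -27070  -49569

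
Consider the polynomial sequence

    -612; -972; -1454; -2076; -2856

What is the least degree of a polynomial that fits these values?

3

D1: -360, -482, -622, -780
D2: -122, -140, -158
D3: -18, -18
The third differences are constant, so the polynomial has degree 3.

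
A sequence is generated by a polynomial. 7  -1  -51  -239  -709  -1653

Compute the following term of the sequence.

-3311

First differences: -8, -50, -188, -470, -944
Second differences: -42, -138, -282, -474
Third differences: -96, -144, -192
Fourth differences: -48, -48
Constant fourth difference = -48, so extend:
-192 − 48 = -240;  -474 − 240 = -714;  -944 − 714 = -1658;  -1653 − 1658 = -3311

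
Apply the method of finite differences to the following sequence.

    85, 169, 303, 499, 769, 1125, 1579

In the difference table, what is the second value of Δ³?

12

D1: 84, 134, 196, 270, 356, 454
D2: 50, 62, 74, 86, 98
D3: 12, 12, 12, 12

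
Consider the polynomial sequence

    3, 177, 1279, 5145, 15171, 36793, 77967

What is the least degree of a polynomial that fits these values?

5

Δ: 174, 1102, 3866, 10026, 21622, 41174
Δ²: 928, 2764, 6160, 11596, 19552
Δ³: 1836, 3396, 5436, 7956
Δ⁴: 1560, 2040, 2520
Δ⁵: 480, 480
The fifth differences are constant, so the polynomial has degree 5.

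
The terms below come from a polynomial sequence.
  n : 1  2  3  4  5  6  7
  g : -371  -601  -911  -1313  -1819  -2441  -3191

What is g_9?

-5123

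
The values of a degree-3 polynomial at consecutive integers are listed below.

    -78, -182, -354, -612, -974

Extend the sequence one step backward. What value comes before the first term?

First differences: -104, -172, -258, -362
Second differences: -68, -86, -104
Third differences: -18, -18
The third differences are constant at -18.
Work back: -68 + 18 = -50;  -104 + 50 = -54;  -78 + 54 = -24

-24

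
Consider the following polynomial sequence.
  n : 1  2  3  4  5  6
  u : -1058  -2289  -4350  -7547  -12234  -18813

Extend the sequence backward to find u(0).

-399

First differences: -1231, -2061, -3197, -4687, -6579
Second differences: -830, -1136, -1490, -1892
Third differences: -306, -354, -402
Fourth differences: -48, -48
The fourth differences are constant at -48.
Work back: -306 + 48 = -258;  -830 + 258 = -572;  -1231 + 572 = -659;  -1058 + 659 = -399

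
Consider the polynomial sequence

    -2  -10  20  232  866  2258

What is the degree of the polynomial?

4

Δ: -8, 30, 212, 634, 1392
Δ²: 38, 182, 422, 758
Δ³: 144, 240, 336
Δ⁴: 96, 96
The fourth differences are constant, so the polynomial has degree 4.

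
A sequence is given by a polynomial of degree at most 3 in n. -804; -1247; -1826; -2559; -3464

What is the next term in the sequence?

-4559

-443  -579  -733  -905
-136  -154  -172
-18  -18
Constant third difference = -18, so extend:
-172 − 18 = -190;  -905 − 190 = -1095;  -3464 − 1095 = -4559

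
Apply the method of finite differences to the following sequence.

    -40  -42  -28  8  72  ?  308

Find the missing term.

170

Using the first 5 terms:
First differences: -2, 14, 36, 64
Second differences: 16, 22, 28
Third differences: 6, 6
Constant third difference = 6.
Extend forward: 28 + 6 = 34;  64 + 34 = 98;  72 + 98 = 170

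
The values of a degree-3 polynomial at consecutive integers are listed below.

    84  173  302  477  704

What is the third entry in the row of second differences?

First differences: 89, 129, 175, 227
Second differences: 40, 46, 52
Third differences: 6, 6

52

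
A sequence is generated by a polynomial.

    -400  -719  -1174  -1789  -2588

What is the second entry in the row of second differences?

D1: -319, -455, -615, -799
D2: -136, -160, -184
D3: -24, -24

-160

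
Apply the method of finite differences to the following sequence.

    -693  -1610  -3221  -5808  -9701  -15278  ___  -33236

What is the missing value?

Using the first 6 terms:
-917  -1611  -2587  -3893  -5577
-694  -976  -1306  -1684
-282  -330  -378
-48  -48
Constant fourth difference = -48.
Extend forward: -378 − 48 = -426;  -1684 − 426 = -2110;  -5577 − 2110 = -7687;  -15278 − 7687 = -22965

-22965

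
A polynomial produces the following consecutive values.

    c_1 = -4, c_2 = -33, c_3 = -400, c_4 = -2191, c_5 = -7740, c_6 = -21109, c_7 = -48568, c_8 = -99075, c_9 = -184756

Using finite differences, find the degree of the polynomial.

D1: -29, -367, -1791, -5549, -13369, -27459, -50507, -85681
D2: -338, -1424, -3758, -7820, -14090, -23048, -35174
D3: -1086, -2334, -4062, -6270, -8958, -12126
D4: -1248, -1728, -2208, -2688, -3168
D5: -480, -480, -480, -480
The fifth differences are constant, so the polynomial has degree 5.

5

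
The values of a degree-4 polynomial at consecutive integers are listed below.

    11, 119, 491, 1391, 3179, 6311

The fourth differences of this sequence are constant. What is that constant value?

96

First differences: 108, 372, 900, 1788, 3132
Second differences: 264, 528, 888, 1344
Third differences: 264, 360, 456
Fourth differences: 96, 96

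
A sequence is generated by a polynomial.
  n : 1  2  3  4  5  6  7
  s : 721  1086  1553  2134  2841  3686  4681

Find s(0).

446

365, 467, 581, 707, 845, 995
102, 114, 126, 138, 150
12, 12, 12, 12
The third differences are constant at 12.
Work back: 102 − 12 = 90;  365 − 90 = 275;  721 − 275 = 446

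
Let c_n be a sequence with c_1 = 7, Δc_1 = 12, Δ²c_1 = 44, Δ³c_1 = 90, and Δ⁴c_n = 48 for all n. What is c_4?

265

Build the table forward from the leading diagonal:
Fourth differences: 48, 48, 48, 48
Third differences: 90, 138, 186, 234
Second differences: 44, 134, 272, 458
First differences: 12, 56, 190, 462
c: 7, 19, 75, 265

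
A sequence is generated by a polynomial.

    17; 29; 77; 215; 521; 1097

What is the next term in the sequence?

2069

D1: 12, 48, 138, 306, 576
D2: 36, 90, 168, 270
D3: 54, 78, 102
D4: 24, 24
Fourth differences constant at 24.
102 + 24 = 126;  270 + 126 = 396;  576 + 396 = 972;  1097 + 972 = 2069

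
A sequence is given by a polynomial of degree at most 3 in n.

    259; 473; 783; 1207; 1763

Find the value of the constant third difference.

Δ: 214, 310, 424, 556
Δ²: 96, 114, 132
Δ³: 18, 18

18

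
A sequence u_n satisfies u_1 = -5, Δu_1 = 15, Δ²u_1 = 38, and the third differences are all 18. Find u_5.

355

Build the table forward from the leading diagonal:
D3: 18  18  18  18  18
D2: 38  56  74  92  110
D1: 15  53  109  183  275
u: -5  10  63  172  355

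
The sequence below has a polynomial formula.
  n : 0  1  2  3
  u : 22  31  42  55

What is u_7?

D1: 9, 11, 13
D2: 2, 2
Constant second difference = 2, so extend:
13 + 2 = 15;  55 + 15 = 70
15 + 2 = 17;  70 + 17 = 87
17 + 2 = 19;  87 + 19 = 106
19 + 2 = 21;  106 + 21 = 127

127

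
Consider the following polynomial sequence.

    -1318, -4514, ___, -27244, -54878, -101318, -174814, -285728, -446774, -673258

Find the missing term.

Using the last 7 terms:
First differences: -27634  -46440  -73496  -110914  -161046  -226484
Second differences: -18806  -27056  -37418  -50132  -65438
Third differences: -8250  -10362  -12714  -15306
Fourth differences: -2112  -2352  -2592
Fifth differences: -240  -240
Constant fifth difference = -240.
Extend backward: -2112 + 240 = -1872;  -8250 + 1872 = -6378;  -18806 + 6378 = -12428;  -27634 + 12428 = -15206;  -27244 + 15206 = -12038

-12038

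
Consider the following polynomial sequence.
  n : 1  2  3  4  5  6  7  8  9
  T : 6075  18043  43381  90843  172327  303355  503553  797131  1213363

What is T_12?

3576763

First differences: 11968, 25338, 47462, 81484, 131028, 200198, 293578, 416232
Second differences: 13370, 22124, 34022, 49544, 69170, 93380, 122654
Third differences: 8754, 11898, 15522, 19626, 24210, 29274
Fourth differences: 3144, 3624, 4104, 4584, 5064
Fifth differences: 480, 480, 480, 480
Fifth differences constant at 480.
5064 + 480 = 5544;  29274 + 5544 = 34818;  122654 + 34818 = 157472;  416232 + 157472 = 573704;  1213363 + 573704 = 1787067
5544 + 480 = 6024;  34818 + 6024 = 40842;  157472 + 40842 = 198314;  573704 + 198314 = 772018;  1787067 + 772018 = 2559085
6024 + 480 = 6504;  40842 + 6504 = 47346;  198314 + 47346 = 245660;  772018 + 245660 = 1017678;  2559085 + 1017678 = 3576763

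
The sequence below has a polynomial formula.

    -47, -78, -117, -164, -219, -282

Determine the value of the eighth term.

-31, -39, -47, -55, -63
-8, -8, -8, -8
Constant second difference = -8, so extend:
-63 − 8 = -71;  -282 − 71 = -353
-71 − 8 = -79;  -353 − 79 = -432

-432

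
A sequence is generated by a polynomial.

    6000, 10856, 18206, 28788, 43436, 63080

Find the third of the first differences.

10582

Δ: 4856, 7350, 10582, 14648, 19644
Δ²: 2494, 3232, 4066, 4996
Δ³: 738, 834, 930
Δ⁴: 96, 96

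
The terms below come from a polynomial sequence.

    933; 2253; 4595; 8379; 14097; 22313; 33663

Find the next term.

48855

First differences: 1320, 2342, 3784, 5718, 8216, 11350
Second differences: 1022, 1442, 1934, 2498, 3134
Third differences: 420, 492, 564, 636
Fourth differences: 72, 72, 72
Constant fourth difference = 72, so extend:
636 + 72 = 708;  3134 + 708 = 3842;  11350 + 3842 = 15192;  33663 + 15192 = 48855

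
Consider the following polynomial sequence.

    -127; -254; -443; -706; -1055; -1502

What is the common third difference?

First differences: -127, -189, -263, -349, -447
Second differences: -62, -74, -86, -98
Third differences: -12, -12, -12

-12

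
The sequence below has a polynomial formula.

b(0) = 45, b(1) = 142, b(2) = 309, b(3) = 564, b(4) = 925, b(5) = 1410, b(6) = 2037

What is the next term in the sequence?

2824

97, 167, 255, 361, 485, 627
70, 88, 106, 124, 142
18, 18, 18, 18
Third differences constant at 18.
142 + 18 = 160;  627 + 160 = 787;  2037 + 787 = 2824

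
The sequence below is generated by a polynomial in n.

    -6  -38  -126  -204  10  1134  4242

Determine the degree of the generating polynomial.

5

Δ: -32, -88, -78, 214, 1124, 3108
Δ²: -56, 10, 292, 910, 1984
Δ³: 66, 282, 618, 1074
Δ⁴: 216, 336, 456
Δ⁵: 120, 120
The fifth differences are constant, so the polynomial has degree 5.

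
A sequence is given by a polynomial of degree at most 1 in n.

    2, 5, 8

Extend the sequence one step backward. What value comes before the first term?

Δ: 3  3
The first differences are constant at 3.
Work back: 2 − 3 = -1

-1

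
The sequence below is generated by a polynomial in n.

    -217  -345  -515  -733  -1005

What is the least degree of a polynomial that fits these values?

-128, -170, -218, -272
-42, -48, -54
-6, -6
The third differences are constant, so the polynomial has degree 3.

3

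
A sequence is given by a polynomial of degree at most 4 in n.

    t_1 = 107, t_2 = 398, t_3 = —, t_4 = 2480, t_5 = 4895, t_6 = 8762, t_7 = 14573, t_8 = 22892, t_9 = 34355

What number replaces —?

1097

Using the last 6 terms:
2415, 3867, 5811, 8319, 11463
1452, 1944, 2508, 3144
492, 564, 636
72, 72
Constant fourth difference = 72.
Extend backward: 492 − 72 = 420;  1452 − 420 = 1032;  2415 − 1032 = 1383;  2480 − 1383 = 1097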